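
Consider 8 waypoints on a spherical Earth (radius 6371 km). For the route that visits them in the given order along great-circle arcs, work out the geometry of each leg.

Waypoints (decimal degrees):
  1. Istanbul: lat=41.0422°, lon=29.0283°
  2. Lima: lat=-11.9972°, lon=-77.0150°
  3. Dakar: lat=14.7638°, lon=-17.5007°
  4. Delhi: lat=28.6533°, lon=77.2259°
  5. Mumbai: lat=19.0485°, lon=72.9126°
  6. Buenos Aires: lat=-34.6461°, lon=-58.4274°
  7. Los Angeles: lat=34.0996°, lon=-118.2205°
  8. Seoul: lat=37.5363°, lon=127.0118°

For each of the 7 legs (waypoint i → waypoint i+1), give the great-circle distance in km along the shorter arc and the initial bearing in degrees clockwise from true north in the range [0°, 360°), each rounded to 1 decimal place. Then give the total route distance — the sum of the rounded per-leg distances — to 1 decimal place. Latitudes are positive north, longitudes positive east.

Leg 1: dist=12220.3 km, bearing=271.3°
Leg 2: dist=7197.6 km, bearing=67.1°
Leg 3: dist=9674.4 km, bearing=61.1°
Leg 4: dist=1154.3 km, bearing=203.2°
Leg 5: dist=14940.4 km, bearing=239.8°
Leg 6: dist=9854.5 km, bearing=314.3°
Leg 7: dist=9583.7 km, bearing=313.8°
Total: 64625.2 km

Leg 1: φ1=0.7163215, φ2=-0.2093906, Δφ=-0.9257122, Δλ=-1.8508047 rad; a=sin²(Δφ/2)+cosφ1·cosφ2·sin²(Δλ/2)=0.6701872161; c=2·atan2(√a, √(1-a))=1.918111405; dist=6371·c=12220.288 ≈ 12220.3 km; running total=12220.3 km
Leg 1 bearing: y=sinΔλ·cosφ2=-0.94006156, x=cosφ1·sinφ2-sinφ1·cosφ2·cosΔλ=0.02072452; θ=atan2(y, x)=-88.7371° <0 so +360° → 271.2629° ≈ 271.3°
Leg 2: φ1=-0.2093906, φ2=0.2576769, Δφ=0.4670676, Δλ=1.0387205 rad; a=sin²(Δφ/2)+cosφ1·cosφ2·sin²(Δλ/2)=0.2865561917; c=2·atan2(√a, √(1-a))=1.129748099; dist=6371·c=7197.625 ≈ 7197.6 km; running total=19417.9 km
Leg 2 bearing: y=sinΔλ·cosφ2=0.83330458, x=cosφ1·sinφ2-sinφ1·cosφ2·cosΔλ=0.35124128; θ=atan2(y, x)=67.1444° ≈ 67.1°
Leg 3: φ1=0.2576769, φ2=0.5000944, Δφ=0.2424175, Δλ=1.6532911 rad; a=sin²(Δφ/2)+cosφ1·cosφ2·sin²(Δλ/2)=0.4738636587; c=2·atan2(√a, √(1-a))=1.518499810; dist=6371·c=9674.362 ≈ 9674.4 km; running total=29092.3 km
Leg 3 bearing: y=sinΔλ·cosφ2=0.87455299, x=cosφ1·sinφ2-sinφ1·cosφ2·cosΔλ=0.48210438; θ=atan2(y, x)=61.1339° ≈ 61.1°
Leg 4: φ1=0.5000944, φ2=0.3324590, Δφ=-0.1676354, Δλ=-0.0752813 rad; a=sin²(Δφ/2)+cosφ1·cosφ2·sin²(Δλ/2)=0.0081836441; c=2·atan2(√a, √(1-a))=0.181174679; dist=6371·c=1154.264 ≈ 1154.3 km; running total=30246.6 km
Leg 4 bearing: y=sinΔλ·cosφ2=-0.07109189, x=cosφ1·sinφ2-sinφ1·cosφ2·cosΔλ=-0.16556760; θ=atan2(y, x)=-156.7621° <0 so +360° → 203.2379° ≈ 203.2°
Leg 5: φ1=0.3324590, φ2=-0.6046885, Δφ=-0.9371476, Δλ=-2.2923154 rad; a=sin²(Δφ/2)+cosφ1·cosφ2·sin²(Δλ/2)=0.8495940759; c=2·atan2(√a, √(1-a))=2.345057641; dist=6371·c=14940.362 ≈ 14940.4 km; running total=45187.0 km
Leg 5 bearing: y=sinΔλ·cosφ2=-0.61767017, x=cosφ1·sinφ2-sinφ1·cosφ2·cosΔλ=-0.36002706; θ=atan2(y, x)=-120.2370° <0 so +360° → 239.7630° ≈ 239.8°
Leg 6: φ1=-0.6046885, φ2=0.5951503, Δφ=1.1998388, Δλ=-1.0435865 rad; a=sin²(Δφ/2)+cosφ1·cosφ2·sin²(Δλ/2)=0.4879897281; c=2·atan2(√a, √(1-a))=1.546773473; dist=6371·c=9854.494 ≈ 9854.5 km; running total=55041.5 km
Leg 6 bearing: y=sinΔλ·cosφ2=-0.71562490, x=cosφ1·sinφ2-sinφ1·cosφ2·cosΔλ=0.69807164; θ=atan2(y, x)=-45.7114° <0 so +360° → 314.2886° ≈ 314.3°
Leg 7: φ1=0.5951503, φ2=0.6551320, Δφ=0.0599817, Δλ=4.2801111 rad; a=sin²(Δφ/2)+cosφ1·cosφ2·sin²(Δλ/2)=0.4667571611; c=2·atan2(√a, √(1-a))=1.504261570; dist=6371·c=9583.650 ≈ 9583.7 km; running total=64625.2 km
Leg 7 bearing: y=sinΔλ·cosφ2=-0.72002543, x=cosφ1·sinφ2-sinφ1·cosφ2·cosΔλ=0.69075541; θ=atan2(y, x)=-46.1886° <0 so +360° → 313.8114° ≈ 313.8°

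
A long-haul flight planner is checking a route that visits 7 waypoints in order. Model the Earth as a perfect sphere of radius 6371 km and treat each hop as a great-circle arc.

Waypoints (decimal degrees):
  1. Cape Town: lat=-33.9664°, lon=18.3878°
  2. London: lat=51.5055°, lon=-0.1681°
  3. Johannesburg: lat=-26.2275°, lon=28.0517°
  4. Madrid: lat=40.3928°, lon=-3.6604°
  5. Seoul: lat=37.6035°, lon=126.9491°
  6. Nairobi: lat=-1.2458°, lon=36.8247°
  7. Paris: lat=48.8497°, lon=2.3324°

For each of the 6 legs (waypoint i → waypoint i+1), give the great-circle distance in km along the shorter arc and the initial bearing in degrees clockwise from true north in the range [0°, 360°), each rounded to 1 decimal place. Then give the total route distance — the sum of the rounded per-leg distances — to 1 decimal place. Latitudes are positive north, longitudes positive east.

Leg 1: dist=9675.4 km, bearing=348.6°
Leg 2: dist=9073.4 km, bearing=154.6°
Leg 3: dist=8100.9 km, bearing=335.2°
Leg 4: dist=9990.5 km, bearing=37.0°
Leg 5: dist=10103.0 km, bearing=269.1°
Leg 6: dist=6479.8 km, bearing=334.0°
Total: 53423.0 km

Leg 1: φ1=-0.5928255, φ2=0.8989406, Δφ=1.4917661, Δλ=-0.3238616 rad; a=sin²(Δφ/2)+cosφ1·cosφ2·sin²(Δλ/2)=0.4739444501; c=2·atan2(√a, √(1-a))=1.518661613; dist=6371·c=9675.393 ≈ 9675.4 km; running total=9675.4 km
Leg 1 bearing: y=sinΔλ·cosφ2=-0.19807875, x=cosφ1·sinφ2-sinφ1·cosφ2·cosΔλ=0.97879990; θ=atan2(y, x)=-11.4404° <0 so +360° → 348.5596° ≈ 348.6°
Leg 2: φ1=0.8989406, φ2=-0.4577562, Δφ=-1.3566968, Δλ=0.4925284 rad; a=sin²(Δφ/2)+cosφ1·cosφ2·sin²(Δλ/2)=0.4269493283; c=2·atan2(√a, √(1-a))=1.424170156; dist=6371·c=9073.388 ≈ 9073.4 km; running total=18748.8 km
Leg 2 bearing: y=sinΔλ·cosφ2=0.42417312, x=cosφ1·sinφ2-sinφ1·cosφ2·cosΔλ=-0.89371783; θ=atan2(y, x)=154.6102° ≈ 154.6°
Leg 3: φ1=-0.4577562, φ2=0.7049874, Δφ=1.1627436, Δλ=-0.5534806 rad; a=sin²(Δφ/2)+cosφ1·cosφ2·sin²(Δλ/2)=0.3525901013; c=2·atan2(√a, √(1-a))=1.271529398; dist=6371·c=8100.914 ≈ 8100.9 km; running total=26849.7 km
Leg 3 bearing: y=sinΔλ·cosφ2=-0.40034642, x=cosφ1·sinφ2-sinφ1·cosφ2·cosΔλ=0.86764280; θ=atan2(y, x)=-24.7695° <0 so +360° → 335.2305° ≈ 335.2°
Leg 4: φ1=0.7049874, φ2=0.6563049, Δφ=-0.0486825, Δλ=2.2795658 rad; a=sin²(Δφ/2)+cosφ1·cosφ2·sin²(Δλ/2)=0.4986648526; c=2·atan2(√a, √(1-a))=1.568126029; dist=6371·c=9990.531 ≈ 9990.5 km; running total=36840.2 km
Leg 4 bearing: y=sinΔλ·cosφ2=0.60144900, x=cosφ1·sinφ2-sinφ1·cosφ2·cosΔλ=0.79890674; θ=atan2(y, x)=36.9739° ≈ 37.0°
Leg 5: φ1=0.6563049, φ2=-0.0217433, Δφ=-0.6780482, Δλ=-1.5729675 rad; a=sin²(Δφ/2)+cosφ1·cosφ2·sin²(Δλ/2)=0.5074931528; c=2·atan2(√a, √(1-a))=1.585783193; dist=6371·c=10103.025 ≈ 10103.0 km; running total=46943.2 km
Leg 5 bearing: y=sinΔλ·cosφ2=-0.99976127, x=cosφ1·sinφ2-sinφ1·cosφ2·cosΔλ=-0.01590030; θ=atan2(y, x)=-90.9112° <0 so +360° → 269.0888° ≈ 269.1°
Leg 6: φ1=-0.0217433, φ2=0.8525881, Δφ=0.8743314, Δλ=-0.6020042 rad; a=sin²(Δφ/2)+cosφ1·cosφ2·sin²(Δλ/2)=0.2370720420; c=2·atan2(√a, √(1-a))=1.017075245; dist=6371·c=6479.786 ≈ 6479.8 km; running total=53423.0 km
Leg 6 bearing: y=sinΔλ·cosφ2=-0.37264312, x=cosφ1·sinφ2-sinφ1·cosφ2·cosΔλ=0.76459967; θ=atan2(y, x)=-25.9832° <0 so +360° → 334.0168° ≈ 334.0°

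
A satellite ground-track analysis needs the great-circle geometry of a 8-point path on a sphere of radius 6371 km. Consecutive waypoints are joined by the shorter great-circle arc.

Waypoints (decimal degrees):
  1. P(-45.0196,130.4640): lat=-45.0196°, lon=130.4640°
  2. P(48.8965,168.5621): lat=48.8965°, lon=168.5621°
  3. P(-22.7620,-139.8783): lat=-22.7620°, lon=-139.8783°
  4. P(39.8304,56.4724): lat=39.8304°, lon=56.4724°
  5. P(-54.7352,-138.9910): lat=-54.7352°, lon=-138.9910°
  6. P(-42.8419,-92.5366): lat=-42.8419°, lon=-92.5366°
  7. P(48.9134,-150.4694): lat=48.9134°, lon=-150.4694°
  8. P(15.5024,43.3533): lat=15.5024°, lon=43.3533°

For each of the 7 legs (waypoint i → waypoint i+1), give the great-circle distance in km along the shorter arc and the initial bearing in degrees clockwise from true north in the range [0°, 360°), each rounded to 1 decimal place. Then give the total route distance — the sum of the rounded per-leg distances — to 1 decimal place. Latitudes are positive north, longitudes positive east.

Leg 1: dist=11078.4 km, bearing=24.3°
Leg 2: dist=9463.1 km, bearing=133.5°
Leg 3: dist=17571.0 km, bearing=324.7°
Leg 4: dist=17998.1 km, bearing=150.4°
Leg 5: dist=3572.7 km, bearing=87.9°
Leg 6: dist=11661.3 km, bearing=324.8°
Leg 7: dist=12723.4 km, bearing=345.4°
Total: 84068.0 km

Leg 1: φ1=-0.7857402, φ2=0.8534049, Δφ=1.6391452, Δλ=0.6649373 rad; a=sin²(Δφ/2)+cosφ1·cosφ2·sin²(Δλ/2)=0.5836495625; c=2·atan2(√a, √(1-a))=1.738885871; dist=6371·c=11078.442 ≈ 11078.4 km; running total=11078.4 km
Leg 1 bearing: y=sinΔλ·cosφ2=0.40563536, x=cosφ1·sinφ2-sinφ1·cosφ2·cosΔλ=0.89859388; θ=atan2(y, x)=24.2950° ≈ 24.3°
Leg 2: φ1=0.8534049, φ2=-0.3972718, Δφ=-1.2506768, Δλ=-5.3833005 rad; a=sin²(Δφ/2)+cosφ1·cosφ2·sin²(Δλ/2)=0.4573266624; c=2·atan2(√a, √(1-a))=1.485345699; dist=6371·c=9463.137 ≈ 9463.1 km; running total=20541.5 km
Leg 2 bearing: y=sinΔλ·cosφ2=0.72225533, x=cosφ1·sinφ2-sinφ1·cosφ2·cosΔλ=-0.68634043; θ=atan2(y, x)=133.5394° ≈ 133.5°
Leg 3: φ1=-0.3972718, φ2=0.6951716, Δφ=1.0924435, Δλ=3.4269662 rad; a=sin²(Δφ/2)+cosφ1·cosφ2·sin²(Δλ/2)=0.9636577858; c=2·atan2(√a, √(1-a))=2.757971986; dist=6371·c=17571.040 ≈ 17571.0 km; running total=38112.5 km
Leg 3 bearing: y=sinΔλ·cosφ2=-0.21618840, x=cosφ1·sinφ2-sinφ1·cosφ2·cosΔλ=0.30552972; θ=atan2(y, x)=-35.2827° <0 so +360° → 324.7173° ≈ 324.7°
Leg 4: φ1=0.6951716, φ2=-0.9553095, Δφ=-1.6504811, Δλ=-3.4114799 rad; a=sin²(Δφ/2)+cosφ1·cosφ2·sin²(Δλ/2)=0.9751523569; c=2·atan2(√a, √(1-a))=2.825009543; dist=6371·c=17998.136 ≈ 17998.1 km; running total=56110.6 km
Leg 4 bearing: y=sinΔλ·cosφ2=0.15393628, x=cosφ1·sinφ2-sinφ1·cosφ2·cosΔλ=-0.27060039; θ=atan2(y, x)=150.3658° ≈ 150.4°
Leg 5: φ1=-0.9553095, φ2=-0.7477322, Δφ=0.2075772, Δλ=0.8107822 rad; a=sin²(Δφ/2)+cosφ1·cosφ2·sin²(Δλ/2)=0.0765767359; c=2·atan2(√a, √(1-a))=0.560768718; dist=6371·c=3572.658 ≈ 3572.7 km; running total=59683.3 km
Leg 5 bearing: y=sinΔλ·cosφ2=0.53146642, x=cosφ1·sinφ2-sinφ1·cosφ2·cosΔλ=0.01985967; θ=atan2(y, x)=87.8600° ≈ 87.9°
Leg 6: φ1=-0.7477322, φ2=0.8536999, Δφ=1.6014321, Δλ=-1.0111181 rad; a=sin²(Δφ/2)+cosφ1·cosφ2·sin²(Δλ/2)=0.6283371429; c=2·atan2(√a, √(1-a))=1.830375955; dist=6371·c=11661.325 ≈ 11661.3 km; running total=71344.6 km
Leg 6 bearing: y=sinΔλ·cosφ2=-0.55692750, x=cosφ1·sinφ2-sinφ1·cosφ2·cosΔλ=0.78990510; θ=atan2(y, x)=-35.1860° <0 so +360° → 324.8140° ≈ 324.8°
Leg 7: φ1=0.8536999, φ2=0.2705679, Δφ=-0.5831320, Δλ=3.3828443 rad; a=sin²(Δφ/2)+cosφ1·cosφ2·sin²(Δλ/2)=0.7067483919; c=2·atan2(√a, √(1-a))=1.997087541; dist=6371·c=12723.445 ≈ 12723.4 km; running total=84068.0 km
Leg 7 bearing: y=sinΔλ·cosφ2=-0.23022617, x=cosφ1·sinφ2-sinφ1·cosφ2·cosΔλ=0.88091788; θ=atan2(y, x)=-14.6465° <0 so +360° → 345.3535° ≈ 345.4°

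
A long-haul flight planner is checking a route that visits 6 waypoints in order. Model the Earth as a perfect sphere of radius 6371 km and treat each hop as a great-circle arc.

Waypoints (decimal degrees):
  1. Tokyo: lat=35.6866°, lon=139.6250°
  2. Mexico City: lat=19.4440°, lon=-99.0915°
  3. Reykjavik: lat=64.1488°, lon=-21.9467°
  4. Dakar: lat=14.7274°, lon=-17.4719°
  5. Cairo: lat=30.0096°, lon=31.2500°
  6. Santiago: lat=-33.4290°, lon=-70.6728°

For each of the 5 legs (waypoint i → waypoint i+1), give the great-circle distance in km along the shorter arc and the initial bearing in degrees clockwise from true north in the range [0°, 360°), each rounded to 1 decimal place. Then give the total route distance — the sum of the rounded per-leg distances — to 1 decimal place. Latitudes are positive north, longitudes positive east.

Leg 1: dist=11313.3 km, bearing=55.4°
Leg 2: dist=7447.8 km, bearing=27.5°
Leg 3: dist=5506.2 km, bearing=174.3°
Leg 4: dist=5246.6 km, bearing=62.5°
Leg 5: dist=12803.0 km, bearing=244.4°
Total: 42316.9 km

Leg 1: φ1=0.6228487, φ2=0.3393618, Δφ=-0.2834868, Δλ=-4.1663889 rad; a=sin²(Δφ/2)+cosφ1·cosφ2·sin²(Δλ/2)=0.6017602408; c=2·atan2(√a, √(1-a))=1.775748650; dist=6371·c=11313.295 ≈ 11313.3 km; running total=11313.3 km
Leg 1 bearing: y=sinΔλ·cosφ2=0.80586778, x=cosφ1·sinφ2-sinφ1·cosφ2·cosΔλ=0.55601847; θ=atan2(y, x)=55.3958° ≈ 55.4°
Leg 2: φ1=0.3393618, φ2=1.1196078, Δφ=0.7802460, Δλ=1.3464308 rad; a=sin²(Δφ/2)+cosφ1·cosφ2·sin²(Δλ/2)=0.3044734612; c=2·atan2(√a, √(1-a))=1.169020820; dist=6371·c=7447.832 ≈ 7447.8 km; running total=18761.1 km
Leg 2 bearing: y=sinΔλ·cosφ2=0.42510643, x=cosφ1·sinφ2-sinφ1·cosφ2·cosΔλ=0.81631000; θ=atan2(y, x)=27.5090° ≈ 27.5°
Leg 3: φ1=1.1196078, φ2=0.2570416, Δφ=-0.8625662, Δλ=0.0781000 rad; a=sin²(Δφ/2)+cosφ1·cosφ2·sin²(Δλ/2)=0.1753974480; c=2·atan2(√a, √(1-a))=0.864257429; dist=6371·c=5506.184 ≈ 5506.2 km; running total=24267.3 km
Leg 3 bearing: y=sinΔλ·cosφ2=0.07545735, x=cosφ1·sinφ2-sinφ1·cosφ2·cosΔλ=-0.75686123; θ=atan2(y, x)=174.3066° ≈ 174.3°
Leg 4: φ1=0.2570416, φ2=0.5237663, Δφ=0.2667247, Δλ=0.8503576 rad; a=sin²(Δφ/2)+cosφ1·cosφ2·sin²(Δλ/2)=0.1601735692; c=2·atan2(√a, √(1-a))=0.823507037; dist=6371·c=5246.563 ≈ 5246.6 km; running total=29513.9 km
Leg 4 bearing: y=sinΔλ·cosφ2=0.65076928, x=cosφ1·sinφ2-sinφ1·cosφ2·cosΔλ=0.33848387; θ=atan2(y, x)=62.5198° ≈ 62.5°
Leg 5: φ1=0.5237663, φ2=-0.5834461, Δφ=-1.1072124, Δλ=-1.7788884 rad; a=sin²(Δφ/2)+cosφ1·cosφ2·sin²(Δλ/2)=0.7124171285; c=2·atan2(√a, √(1-a))=2.009575118; dist=6371·c=12803.003 ≈ 12803.0 km; running total=42316.9 km
Leg 5 bearing: y=sinΔλ·cosφ2=-0.81656485, x=cosφ1·sinφ2-sinφ1·cosφ2·cosΔλ=-0.39081671; θ=atan2(y, x)=-115.5763° <0 so +360° → 244.4237° ≈ 244.4°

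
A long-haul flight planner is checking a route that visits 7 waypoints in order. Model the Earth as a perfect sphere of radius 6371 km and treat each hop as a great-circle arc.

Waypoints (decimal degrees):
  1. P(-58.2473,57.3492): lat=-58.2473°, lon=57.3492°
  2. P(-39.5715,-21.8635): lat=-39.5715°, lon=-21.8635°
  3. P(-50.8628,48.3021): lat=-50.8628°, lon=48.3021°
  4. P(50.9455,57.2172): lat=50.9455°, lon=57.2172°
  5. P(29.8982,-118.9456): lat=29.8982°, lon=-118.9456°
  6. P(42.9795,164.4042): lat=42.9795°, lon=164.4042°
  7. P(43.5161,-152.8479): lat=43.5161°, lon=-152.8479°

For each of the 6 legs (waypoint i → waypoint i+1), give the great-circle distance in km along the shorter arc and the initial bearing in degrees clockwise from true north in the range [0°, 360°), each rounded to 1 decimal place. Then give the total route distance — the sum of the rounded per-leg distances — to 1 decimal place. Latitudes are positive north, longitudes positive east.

Leg 1: dist=5766.3 km, bearing=254.3°
Leg 2: dist=5422.0 km, bearing=127.9°
Leg 3: dist=11351.9 km, bearing=5.7°
Leg 4: dist=11017.8 km, bearing=356.6°
Leg 5: dist=6772.3 km, bearing=305.4°
Leg 6: dist=3424.1 km, bearing=74.0°
Total: 43754.4 km

Leg 1: φ1=-1.0166072, φ2=-0.6906530, Δφ=0.3259542, Δλ=-1.3825224 rad; a=sin²(Δφ/2)+cosφ1·cosφ2·sin²(Δλ/2)=0.1911917496; c=2·atan2(√a, √(1-a))=0.905087836; dist=6371·c=5766.315 ≈ 5766.3 km; running total=5766.3 km
Leg 1 bearing: y=sinΔλ·cosφ2=-0.75720869, x=cosφ1·sinφ2-sinφ1·cosφ2·cosΔλ=-0.21256730; θ=atan2(y, x)=-105.6808° <0 so +360° → 254.3192° ≈ 254.3°
Leg 2: φ1=-0.6906530, φ2=-0.8877233, Δφ=-0.1970704, Δλ=1.2246207 rad; a=sin²(Δφ/2)+cosφ1·cosφ2·sin²(Δλ/2)=0.1704030591; c=2·atan2(√a, √(1-a))=0.851050074; dist=6371·c=5422.040 ≈ 5422.0 km; running total=11188.3 km
Leg 2 bearing: y=sinΔλ·cosφ2=0.59373621, x=cosφ1·sinφ2-sinφ1·cosφ2·cosΔλ=-0.46145502; θ=atan2(y, x)=127.8545° ≈ 127.9°
Leg 3: φ1=-0.8877233, φ2=0.8891667, Δφ=1.7768900, Δλ=0.1555978 rad; a=sin²(Δφ/2)+cosφ1·cosφ2·sin²(Δλ/2)=0.6047211031; c=2·atan2(√a, √(1-a))=1.781800806; dist=6371·c=11351.853 ≈ 11351.9 km; running total=22540.2 km
Leg 3 bearing: y=sinΔλ·cosφ2=0.09764077, x=cosφ1·sinφ2-sinφ1·cosφ2·cosΔλ=0.97293383; θ=atan2(y, x)=5.7308° ≈ 5.7°
Leg 4: φ1=0.8891667, φ2=0.5218220, Δφ=-0.3673447, Δλ=-3.0746209 rad; a=sin²(Δφ/2)+cosφ1·cosφ2·sin²(Δλ/2)=0.5789518871; c=2·atan2(√a, √(1-a))=1.729363760; dist=6371·c=11017.777 ≈ 11017.8 km; running total=33558.0 km
Leg 4 bearing: y=sinΔλ·cosφ2=-0.05801527, x=cosφ1·sinφ2-sinφ1·cosφ2·cosΔλ=0.98574876; θ=atan2(y, x)=-3.3682° <0 so +360° → 356.6318° ≈ 356.6°
Leg 5: φ1=0.5218220, φ2=0.7501338, Δφ=0.2283118, Δλ=4.9453869 rad; a=sin²(Δφ/2)+cosφ1·cosφ2·sin²(Δλ/2)=0.2568700472; c=2·atan2(√a, √(1-a))=1.062991891; dist=6371·c=6772.321 ≈ 6772.3 km; running total=40330.3 km
Leg 5 bearing: y=sinΔλ·cosφ2=-0.71182884, x=cosφ1·sinφ2-sinφ1·cosφ2·cosΔλ=0.50680470; θ=atan2(y, x)=-54.5501° <0 so +360° → 305.4499° ≈ 305.4°
Leg 6: φ1=0.7501338, φ2=0.7594992, Δφ=0.0093654, Δλ=-5.5370937 rad; a=sin²(Δφ/2)+cosφ1·cosφ2·sin²(Δλ/2)=0.0704916847; c=2·atan2(√a, √(1-a))=0.537450601; dist=6371·c=3424.098 ≈ 3424.1 km; running total=43754.4 km
Leg 6 bearing: y=sinΔλ·cosφ2=0.49223383, x=cosφ1·sinφ2-sinφ1·cosφ2·cosΔλ=0.14069928; θ=atan2(y, x)=74.0480° ≈ 74.0°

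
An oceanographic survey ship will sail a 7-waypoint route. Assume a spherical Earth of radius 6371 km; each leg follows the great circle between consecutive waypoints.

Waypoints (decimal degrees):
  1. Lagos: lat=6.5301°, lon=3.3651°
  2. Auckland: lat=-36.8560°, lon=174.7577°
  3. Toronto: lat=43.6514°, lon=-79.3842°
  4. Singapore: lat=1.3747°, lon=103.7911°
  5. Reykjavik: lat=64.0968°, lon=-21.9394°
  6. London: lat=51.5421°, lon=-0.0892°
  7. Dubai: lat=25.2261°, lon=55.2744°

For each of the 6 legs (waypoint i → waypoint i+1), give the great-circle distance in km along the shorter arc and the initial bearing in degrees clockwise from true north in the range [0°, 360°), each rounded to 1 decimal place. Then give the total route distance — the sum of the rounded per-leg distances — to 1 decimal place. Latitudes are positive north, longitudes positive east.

Leg 1: dist=16531.7 km, bearing=166.7°
Leg 2: dist=13888.9 km, bearing=58.1°
Leg 3: dist=14998.4 km, bearing=355.5°
Leg 4: dist=11508.7 km, bearing=338.6°
Leg 5: dist=1884.5 km, bearing=127.4°
Leg 6: dist=5470.0 km, bearing=100.5°
Total: 64282.2 km

Leg 1: φ1=0.1139717, φ2=-0.6432585, Δφ=-0.7572303, Δλ=2.9913652 rad; a=sin²(Δφ/2)+cosφ1·cosφ2·sin²(Δλ/2)=0.9271069360; c=2·atan2(√a, √(1-a))=2.594833271; dist=6371·c=16531.683 ≈ 16531.7 km; running total=16531.7 km
Leg 1 bearing: y=sinΔλ·cosφ2=0.11975221, x=cosφ1·sinφ2-sinφ1·cosφ2·cosΔλ=-0.50594275; θ=atan2(y, x)=166.6837° ≈ 166.7°
Leg 2: φ1=-0.6432585, φ2=0.7618607, Δφ=1.4051192, Δλ=-4.4356129 rad; a=sin²(Δφ/2)+cosφ1·cosφ2·sin²(Δλ/2)=0.7861141033; c=2·atan2(√a, √(1-a))=2.180016627; dist=6371·c=13888.886 ≈ 13888.9 km; running total=30420.6 km
Leg 2 bearing: y=sinΔλ·cosφ2=0.69601550, x=cosφ1·sinφ2-sinφ1·cosφ2·cosΔλ=0.43372492; θ=atan2(y, x)=58.0707° ≈ 58.1°
Leg 3: φ1=0.7618607, φ2=0.0239930, Δφ=-0.7378676, Δλ=3.1970121 rad; a=sin²(Δφ/2)+cosφ1·cosφ2·sin²(Δλ/2)=0.8528370368; c=2·atan2(√a, √(1-a))=2.354170383; dist=6371·c=14998.420 ≈ 14998.4 km; running total=45419.0 km
Leg 3 bearing: y=sinΔλ·cosφ2=-0.05537513, x=cosφ1·sinφ2-sinφ1·cosφ2·cosΔλ=0.70636938; θ=atan2(y, x)=-4.4825° <0 so +360° → 355.5175° ≈ 355.5°
Leg 4: φ1=0.0239930, φ2=1.1187002, Δφ=1.0947072, Δλ=-2.1944112 rad; a=sin²(Δφ/2)+cosφ1·cosφ2·sin²(Δλ/2)=0.6167280386; c=2·atan2(√a, √(1-a))=1.806426794; dist=6371·c=11508.745 ≈ 11508.7 km; running total=56927.7 km
Leg 4 bearing: y=sinΔλ·cosφ2=-0.35462458, x=cosφ1·sinφ2-sinφ1·cosφ2·cosΔλ=0.90539476; θ=atan2(y, x)=-21.3893° <0 so +360° → 338.6107° ≈ 338.6°
Leg 5: φ1=1.1187002, φ2=0.8995793, Δφ=-0.2191209, Δλ=0.3813579 rad; a=sin²(Δφ/2)+cosφ1·cosφ2·sin²(Δλ/2)=0.0217148252; c=2·atan2(√a, √(1-a))=0.295796208; dist=6371·c=1884.518 ≈ 1884.5 km; running total=58812.2 km
Leg 5 bearing: y=sinΔλ·cosφ2=0.23147415, x=cosφ1·sinφ2-sinφ1·cosφ2·cosΔλ=-0.17718037; θ=atan2(y, x)=127.4320° ≈ 127.4°
Leg 6: φ1=0.8995793, φ2=0.4402785, Δφ=-0.4593008, Δλ=0.9662771 rad; a=sin²(Δφ/2)+cosφ1·cosφ2·sin²(Δλ/2)=0.1732429620; c=2·atan2(√a, √(1-a))=0.858578508; dist=6371·c=5470.004 ≈ 5470.0 km; running total=64282.2 km
Leg 6 bearing: y=sinΔλ·cosφ2=0.74430983, x=cosφ1·sinφ2-sinφ1·cosφ2·cosΔλ=-0.13755811; θ=atan2(y, x)=100.4709° ≈ 100.5°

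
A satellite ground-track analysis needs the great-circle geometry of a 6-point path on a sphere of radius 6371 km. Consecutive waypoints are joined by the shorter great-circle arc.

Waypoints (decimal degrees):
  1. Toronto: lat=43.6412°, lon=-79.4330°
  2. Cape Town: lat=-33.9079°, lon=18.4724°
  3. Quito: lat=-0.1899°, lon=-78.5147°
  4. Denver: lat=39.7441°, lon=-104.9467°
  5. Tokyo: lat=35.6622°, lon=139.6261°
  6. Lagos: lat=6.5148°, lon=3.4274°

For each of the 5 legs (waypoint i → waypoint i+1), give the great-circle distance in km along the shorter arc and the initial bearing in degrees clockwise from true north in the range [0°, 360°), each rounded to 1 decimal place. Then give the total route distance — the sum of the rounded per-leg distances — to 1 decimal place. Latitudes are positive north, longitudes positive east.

Leg 1: φ1=0.7616826, φ2=-0.5918045, Δφ=-1.3534871, Δλ=1.7087716 rad; a=sin²(Δφ/2)+cosφ1·cosφ2·sin²(Δλ/2)=0.7338035369; c=2·atan2(√a, √(1-a))=2.057378036; dist=6371·c=13107.555 ≈ 13107.6 km; running total=13107.6 km
Leg 1 bearing: y=sinΔλ·cosφ2=0.82204809, x=cosφ1·sinφ2-sinφ1·cosφ2·cosΔλ=-0.32493163; θ=atan2(y, x)=111.5674° ≈ 111.6°
Leg 2: φ1=-0.5918045, φ2=-0.0033144, Δφ=0.5884901, Δλ=-1.6927442 rad; a=sin²(Δφ/2)+cosφ1·cosφ2·sin²(Δλ/2)=0.5495543509; c=2·atan2(√a, √(1-a))=1.670068000; dist=6371·c=10640.003 ≈ 10640.0 km; running total=23747.6 km
Leg 2 bearing: y=sinΔλ·cosφ2=-0.99256811, x=cosφ1·sinφ2-sinφ1·cosφ2·cosΔλ=-0.07061165; θ=atan2(y, x)=-94.0692° <0 so +360° → 265.9308° ≈ 265.9°
Leg 3: φ1=-0.0033144, φ2=0.6936654, Δφ=0.6969798, Δλ=-0.4613254 rad; a=sin²(Δφ/2)+cosφ1·cosφ2·sin²(Δλ/2)=0.1567971323; c=2·atan2(√a, √(1-a))=0.814261357; dist=6371·c=5187.659 ≈ 5187.7 km; running total=28935.3 km
Leg 3 bearing: y=sinΔλ·cosφ2=-0.34226800, x=cosφ1·sinφ2-sinφ1·cosφ2·cosΔλ=0.64163836; θ=atan2(y, x)=-28.0767° <0 so +360° → 331.9233° ≈ 331.9°
Leg 4: φ1=0.6936654, φ2=0.6224228, Δφ=-0.0712426, Δλ=4.2686006 rad; a=sin²(Δφ/2)+cosφ1·cosφ2·sin²(Δλ/2)=0.4477395499; c=2·atan2(√a, √(1-a))=1.466084176; dist=6371·c=9340.422 ≈ 9340.4 km; running total=38275.7 km
Leg 4 bearing: y=sinΔλ·cosφ2=-0.73376579, x=cosφ1·sinφ2-sinφ1·cosφ2·cosΔλ=0.67131449; θ=atan2(y, x)=-47.5449° <0 so +360° → 312.4551° ≈ 312.5°
Leg 5: φ1=0.6224228, φ2=0.1137047, Δφ=-0.5087181, Δλ=-2.3771158 rad; a=sin²(Δφ/2)+cosφ1·cosφ2·sin²(Δλ/2)=0.7582301363; c=2·atan2(√a, √(1-a))=2.113508407; dist=6371·c=13465.162 ≈ 13465.2 km; running total=51740.9 km
Leg 5 bearing: y=sinΔλ·cosφ2=-0.68768999, x=cosφ1·sinφ2-sinφ1·cosφ2·cosΔλ=0.51024628; θ=atan2(y, x)=-53.4256° <0 so +360° → 306.5744° ≈ 306.6°

Leg 1: dist=13107.6 km, bearing=111.6°
Leg 2: dist=10640.0 km, bearing=265.9°
Leg 3: dist=5187.7 km, bearing=331.9°
Leg 4: dist=9340.4 km, bearing=312.5°
Leg 5: dist=13465.2 km, bearing=306.6°
Total: 51740.9 km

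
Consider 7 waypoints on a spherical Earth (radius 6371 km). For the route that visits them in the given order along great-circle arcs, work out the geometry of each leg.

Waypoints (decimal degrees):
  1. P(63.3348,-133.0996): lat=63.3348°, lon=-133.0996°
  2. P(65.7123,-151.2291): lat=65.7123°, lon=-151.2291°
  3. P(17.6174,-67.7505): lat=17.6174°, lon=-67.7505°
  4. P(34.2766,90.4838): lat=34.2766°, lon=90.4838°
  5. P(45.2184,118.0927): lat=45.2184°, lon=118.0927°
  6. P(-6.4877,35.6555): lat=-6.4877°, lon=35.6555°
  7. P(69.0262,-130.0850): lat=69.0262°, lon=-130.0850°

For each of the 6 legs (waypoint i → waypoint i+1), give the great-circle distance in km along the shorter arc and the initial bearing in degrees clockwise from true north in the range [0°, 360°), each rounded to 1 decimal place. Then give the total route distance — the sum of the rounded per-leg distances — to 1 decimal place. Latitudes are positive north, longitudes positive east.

Leg 1: φ1=1.1054008, φ2=1.1468960, Δφ=0.0414952, Δλ=-0.3164195 rad; a=sin²(Δφ/2)+cosφ1·cosφ2·sin²(Δλ/2)=0.0050123288; c=2·atan2(√a, √(1-a))=0.141714160; dist=6371·c=902.861 ≈ 902.9 km; running total=902.9 km
Leg 1 bearing: y=sinΔλ·cosφ2=-0.12798830, x=cosφ1·sinφ2-sinφ1·cosφ2·cosΔλ=0.05973120; θ=atan2(y, x)=-64.9819° <0 so +360° → 295.0181° ≈ 295.0°
Leg 2: φ1=1.1468960, φ2=0.3074816, Δφ=-0.8394144, Δλ=1.4569764 rad; a=sin²(Δφ/2)+cosφ1·cosφ2·sin²(Δλ/2)=0.3398021562; c=2·atan2(√a, √(1-a))=1.244649162; dist=6371·c=7929.660 ≈ 7929.7 km; running total=8832.6 km
Leg 2 bearing: y=sinΔλ·cosφ2=0.94693178, x=cosφ1·sinφ2-sinφ1·cosφ2·cosΔλ=0.02582273; θ=atan2(y, x)=88.4379° ≈ 88.4°
Leg 3: φ1=0.3074816, φ2=0.5982395, Δφ=0.2907579, Δλ=2.7617095 rad; a=sin²(Δφ/2)+cosφ1·cosφ2·sin²(Δλ/2)=0.7804853193; c=2·atan2(√a, √(1-a))=2.166354163; dist=6371·c=13801.842 ≈ 13801.8 km; running total=22634.4 km
Leg 3 bearing: y=sinΔλ·cosφ2=0.30641242, x=cosφ1·sinφ2-sinφ1·cosφ2·cosΔλ=0.76904055; θ=atan2(y, x)=21.7241° ≈ 21.7°
Leg 4: φ1=0.5982395, φ2=0.7892100, Δφ=0.1909704, Δλ=0.4818662 rad; a=sin²(Δφ/2)+cosφ1·cosφ2·sin²(Δλ/2)=0.0422294924; c=2·atan2(√a, √(1-a))=0.413945401; dist=6371·c=2637.246 ≈ 2637.2 km; running total=25271.6 km
Leg 4 bearing: y=sinΔλ·cosφ2=0.32644561, x=cosφ1·sinφ2-sinφ1·cosφ2·cosΔλ=0.23498492; θ=atan2(y, x)=54.2526° ≈ 54.3°
Leg 5: φ1=0.7892100, φ2=-0.1132317, Δφ=-0.9024417, Δλ=-1.4388006 rad; a=sin²(Δφ/2)+cosφ1·cosφ2·sin²(Δλ/2)=0.4940423544; c=2·atan2(√a, √(1-a))=1.558880754; dist=6371·c=9931.629 ≈ 9931.6 km; running total=35203.2 km
Leg 5 bearing: y=sinΔλ·cosφ2=-0.98495304, x=cosφ1·sinφ2-sinφ1·cosφ2·cosΔλ=-0.17241094; θ=atan2(y, x)=-99.9287° <0 so +360° → 260.0713° ≈ 260.1°
Leg 6: φ1=-0.1132317, φ2=1.2047345, Δφ=1.3179662, Δλ=-2.8927174 rad; a=sin²(Δφ/2)+cosφ1·cosφ2·sin²(Δλ/2)=0.7250974852; c=2·atan2(√a, √(1-a))=2.037780003; dist=6371·c=12982.696 ≈ 12982.7 km; running total=48185.9 km
Leg 6 bearing: y=sinΔλ·cosφ2=-0.08816588, x=cosφ1·sinφ2-sinφ1·cosφ2·cosΔλ=0.88856697; θ=atan2(y, x)=-5.6665° <0 so +360° → 354.3335° ≈ 354.3°

Leg 1: dist=902.9 km, bearing=295.0°
Leg 2: dist=7929.7 km, bearing=88.4°
Leg 3: dist=13801.8 km, bearing=21.7°
Leg 4: dist=2637.2 km, bearing=54.3°
Leg 5: dist=9931.6 km, bearing=260.1°
Leg 6: dist=12982.7 km, bearing=354.3°
Total: 48185.9 km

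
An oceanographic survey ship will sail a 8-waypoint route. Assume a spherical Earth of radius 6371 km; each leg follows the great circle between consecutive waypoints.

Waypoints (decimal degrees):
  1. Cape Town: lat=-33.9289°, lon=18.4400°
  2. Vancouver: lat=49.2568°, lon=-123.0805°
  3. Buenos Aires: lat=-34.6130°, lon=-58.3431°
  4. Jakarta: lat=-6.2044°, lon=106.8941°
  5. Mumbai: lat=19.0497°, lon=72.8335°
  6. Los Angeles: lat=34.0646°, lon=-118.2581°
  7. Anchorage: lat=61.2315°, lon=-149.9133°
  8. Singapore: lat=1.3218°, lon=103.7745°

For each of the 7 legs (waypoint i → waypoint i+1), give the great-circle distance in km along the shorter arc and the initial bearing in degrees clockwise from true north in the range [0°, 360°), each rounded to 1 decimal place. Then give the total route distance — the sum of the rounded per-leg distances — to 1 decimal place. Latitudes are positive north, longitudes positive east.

Leg 1: dist=16442.1 km, bearing=310.2°
Leg 2: dist=11297.7 km, bearing=130.6°
Leg 3: dist=15219.1 km, bearing=158.3°
Leg 4: dist=4669.5 km, bearing=307.7°
Leg 5: dist=13993.3 km, bearing=11.3°
Leg 6: dist=3765.5 km, bearing=333.0°
Leg 7: dist=10741.3 km, bearing=285.0°
Total: 76128.5 km

Leg 1: φ1=-0.5921710, φ2=0.8596933, Δφ=1.4518644, Δλ=-2.4699987 rad; a=sin²(Δφ/2)+cosφ1·cosφ2·sin²(Δλ/2)=0.9234114792; c=2·atan2(√a, √(1-a))=2.580779619; dist=6371·c=16442.147 ≈ 16442.1 km; running total=16442.1 km
Leg 1 bearing: y=sinΔλ·cosφ2=-0.40611375, x=cosφ1·sinφ2-sinφ1·cosφ2·cosΔλ=0.34345670; θ=atan2(y, x)=-49.7783° <0 so +360° → 310.2217° ≈ 310.2°
Leg 2: φ1=0.8596933, φ2=-0.6041108, Δφ=-1.4638042, Δλ=1.1298808 rad; a=sin²(Δφ/2)+cosφ1·cosφ2·sin²(Δλ/2)=0.6005624270; c=2·atan2(√a, √(1-a))=1.773302432; dist=6371·c=11297.710 ≈ 11297.7 km; running total=27739.8 km
Leg 2 bearing: y=sinΔλ·cosφ2=0.74429615, x=cosφ1·sinφ2-sinφ1·cosφ2·cosΔλ=-0.63684537; θ=atan2(y, x)=130.5514° ≈ 130.6°
Leg 3: φ1=-0.6041108, φ2=-0.1082872, Δφ=0.4958236, Δλ=2.8839332 rad; a=sin²(Δφ/2)+cosφ1·cosφ2·sin²(Δλ/2)=0.8648937239; c=2·atan2(√a, √(1-a))=2.388807329; dist=6371·c=15219.091 ≈ 15219.1 km; running total=42958.9 km
Leg 3 bearing: y=sinΔλ·cosφ2=0.25332543, x=cosφ1·sinφ2-sinφ1·cosφ2·cosΔλ=-0.63500906; θ=atan2(y, x)=158.2514° ≈ 158.3°
Leg 4: φ1=-0.1082872, φ2=0.3324800, Δφ=0.4407672, Δλ=-0.5944696 rad; a=sin²(Δφ/2)+cosφ1·cosφ2·sin²(Δλ/2)=0.1283924296; c=2·atan2(√a, √(1-a))=0.732933195; dist=6371·c=4669.517 ≈ 4669.5 km; running total=47628.4 km
Leg 4 bearing: y=sinΔλ·cosφ2=-0.52939769, x=cosφ1·sinφ2-sinφ1·cosφ2·cosΔλ=0.40910798; θ=atan2(y, x)=-52.3039° <0 so +360° → 307.6961° ≈ 307.7°
Leg 5: φ1=0.3324800, φ2=0.5945394, Δφ=0.2620594, Δλ=-3.3351776 rad; a=sin²(Δφ/2)+cosφ1·cosφ2·sin²(Δλ/2)=0.7927970644; c=2·atan2(√a, √(1-a))=2.196409136; dist=6371·c=13993.323 ≈ 13993.3 km; running total=61621.7 km
Leg 5 bearing: y=sinΔλ·cosφ2=0.15936728, x=cosφ1·sinφ2-sinφ1·cosφ2·cosΔλ=0.79478399; θ=atan2(y, x)=11.3384° ≈ 11.3°
Leg 6: φ1=0.5945394, φ2=1.0686913, Δφ=0.4741519, Δλ=-0.5524875 rad; a=sin²(Δφ/2)+cosφ1·cosφ2·sin²(Δλ/2)=0.0848179666; c=2·atan2(√a, √(1-a))=0.591035599; dist=6371·c=3765.488 ≈ 3765.5 km; running total=65387.2 km
Leg 6 bearing: y=sinΔλ·cosφ2=-0.25257446, x=cosφ1·sinφ2-sinφ1·cosφ2·cosΔλ=0.49669071; θ=atan2(y, x)=-26.9540° <0 so +360° → 333.0460° ≈ 333.0°
Leg 7: φ1=1.0686913, φ2=0.0230698, Δφ=-1.0456215, Δλ=4.4276874 rad; a=sin²(Δφ/2)+cosφ1·cosφ2·sin²(Δλ/2)=0.5574594327; c=2·atan2(√a, √(1-a))=1.685969650; dist=6371·c=10741.313 ≈ 10741.3 km; running total=76128.5 km
Leg 7 bearing: y=sinΔλ·cosφ2=-0.95949012, x=cosφ1·sinφ2-sinφ1·cosφ2·cosΔλ=0.25723988; θ=atan2(y, x)=-74.9919° <0 so +360° → 285.0081° ≈ 285.0°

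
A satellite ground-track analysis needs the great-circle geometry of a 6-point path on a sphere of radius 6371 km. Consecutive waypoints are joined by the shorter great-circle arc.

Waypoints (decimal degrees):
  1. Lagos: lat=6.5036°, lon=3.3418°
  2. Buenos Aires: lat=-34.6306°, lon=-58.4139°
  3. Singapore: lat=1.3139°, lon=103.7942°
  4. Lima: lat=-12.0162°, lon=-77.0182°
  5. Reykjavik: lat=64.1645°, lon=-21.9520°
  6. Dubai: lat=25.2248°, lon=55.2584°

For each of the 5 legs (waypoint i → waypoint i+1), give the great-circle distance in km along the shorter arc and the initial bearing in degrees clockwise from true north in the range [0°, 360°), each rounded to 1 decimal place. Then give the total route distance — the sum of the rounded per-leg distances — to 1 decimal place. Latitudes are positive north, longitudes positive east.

Leg 1: dist=7915.4 km, bearing=230.0°
Leg 2: dist=15876.3 km, bearing=149.7°
Leg 3: dist=18821.7 km, bearing=175.7°
Leg 4: dist=9646.1 km, bearing=21.0°
Leg 5: dist=6884.2 km, bearing=89.6°
Total: 59143.7 km

Leg 1: φ1=0.1135092, φ2=-0.6044180, Δφ=-0.7179272, Δλ=-1.0778403 rad; a=sin²(Δφ/2)+cosφ1·cosφ2·sin²(Δλ/2)=0.3387409392; c=2·atan2(√a, √(1-a))=1.242407763; dist=6371·c=7915.380 ≈ 7915.4 km; running total=7915.4 km
Leg 1 bearing: y=sinΔλ·cosφ2=-0.72486469, x=cosφ1·sinφ2-sinφ1·cosφ2·cosΔλ=-0.60873084; θ=atan2(y, x)=-130.0231° <0 so +360° → 229.9769° ≈ 230.0°
Leg 2: φ1=-0.6044180, φ2=0.0229319, Δφ=0.6273499, Δλ=2.8310654 rad; a=sin²(Δφ/2)+cosφ1·cosφ2·sin²(Δλ/2)=0.8981518435; c=2·atan2(√a, √(1-a))=2.491956081; dist=6371·c=15876.252 ≈ 15876.3 km; running total=23791.7 km
Leg 2 bearing: y=sinΔλ·cosφ2=0.30548036, x=cosφ1·sinφ2-sinφ1·cosφ2·cosΔλ=-0.52209404; θ=atan2(y, x)=149.6678° ≈ 149.7°
Leg 3: φ1=0.0229319, φ2=-0.2097223, Δφ=-0.2326541, Δλ=-3.1557717 rad; a=sin²(Δφ/2)+cosφ1·cosφ2·sin²(Δλ/2)=0.9912535249; c=2·atan2(√a, √(1-a))=2.954273728; dist=6371·c=18821.678 ≈ 18821.7 km; running total=42613.4 km
Leg 3 bearing: y=sinΔλ·cosφ2=0.01386791, x=cosφ1·sinφ2-sinφ1·cosφ2·cosΔλ=-0.18570831; θ=atan2(y, x)=175.7293° ≈ 175.7°
Leg 4: φ1=-0.2097223, φ2=1.1198818, Δφ=1.3296040, Δλ=0.9610865 rad; a=sin²(Δφ/2)+cosφ1·cosφ2·sin²(Δλ/2)=0.4716509335; c=2·atan2(√a, √(1-a))=1.514067772; dist=6371·c=9646.126 ≈ 9646.1 km; running total=52259.5 km
Leg 4 bearing: y=sinΔλ·cosφ2=0.35726589, x=cosφ1·sinφ2-sinφ1·cosφ2·cosΔλ=0.93228022; θ=atan2(y, x)=20.9677° ≈ 21.0°
Leg 5: φ1=1.1198818, φ2=0.4402558, Δφ=-0.6796260, Δλ=1.3475757 rad; a=sin²(Δφ/2)+cosφ1·cosφ2·sin²(Δλ/2)=0.2645766747; c=2·atan2(√a, √(1-a))=1.080546107; dist=6371·c=6884.159 ≈ 6884.2 km; running total=59143.7 km
Leg 5 bearing: y=sinΔλ·cosφ2=0.88219808, x=cosφ1·sinφ2-sinφ1·cosφ2·cosΔλ=0.00547484; θ=atan2(y, x)=89.6444° ≈ 89.6°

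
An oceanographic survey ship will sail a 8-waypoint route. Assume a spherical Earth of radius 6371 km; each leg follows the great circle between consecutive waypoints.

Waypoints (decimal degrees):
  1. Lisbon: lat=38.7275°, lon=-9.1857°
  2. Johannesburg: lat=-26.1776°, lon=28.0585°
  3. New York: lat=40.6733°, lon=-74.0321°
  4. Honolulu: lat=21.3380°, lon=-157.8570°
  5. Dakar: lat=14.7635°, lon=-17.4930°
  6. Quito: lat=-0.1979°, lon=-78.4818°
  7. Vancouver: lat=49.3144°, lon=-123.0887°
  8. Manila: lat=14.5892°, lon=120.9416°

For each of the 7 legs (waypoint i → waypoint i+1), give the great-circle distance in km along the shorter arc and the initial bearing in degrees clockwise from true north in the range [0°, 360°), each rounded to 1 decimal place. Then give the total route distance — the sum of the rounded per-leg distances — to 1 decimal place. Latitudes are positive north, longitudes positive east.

Leg 1: φ1=0.6759224, φ2=-0.4568853, Δφ=-1.1328077, Δλ=0.6500339 rad; a=sin²(Δφ/2)+cosφ1·cosφ2·sin²(Δλ/2)=0.3593299674; c=2·atan2(√a, √(1-a))=1.285606032; dist=6371·c=8190.596 ≈ 8190.6 km; running total=8190.6 km
Leg 1 bearing: y=sinΔλ·cosφ2=0.54313722, x=cosφ1·sinφ2-sinφ1·cosφ2·cosΔλ=-0.79110665; θ=atan2(y, x)=145.5283° ≈ 145.5°
Leg 2: φ1=-0.4568853, φ2=0.7098830, Δφ=1.1667683, Δλ=-1.7818171 rad; a=sin²(Δφ/2)+cosφ1·cosφ2·sin²(Δλ/2)=0.7150437077; c=2·atan2(√a, √(1-a))=2.015385930; dist=6371·c=12840.024 ≈ 12840.0 km; running total=21030.6 km
Leg 2 bearing: y=sinΔλ·cosφ2=-0.74161417, x=cosφ1·sinφ2-sinφ1·cosφ2·cosΔλ=0.51481380; θ=atan2(y, x)=-55.2324° <0 so +360° → 304.7676° ≈ 304.8°
Leg 3: φ1=0.7098830, φ2=0.3724184, Δφ=-0.3374646, Δλ=-1.4630205 rad; a=sin²(Δφ/2)+cosφ1·cosφ2·sin²(Δλ/2)=0.3434297553; c=2·atan2(√a, √(1-a))=1.252298290; dist=6371·c=7978.392 ≈ 7978.4 km; running total=29009.0 km
Leg 3 bearing: y=sinΔλ·cosφ2=-0.92604565, x=cosφ1·sinφ2-sinφ1·cosφ2·cosΔλ=0.21067152; θ=atan2(y, x)=-77.1836° <0 so +360° → 282.8164° ≈ 282.8°
Leg 4: φ1=0.3724184, φ2=0.2576717, Δφ=-0.1147467, Δλ=2.4498140 rad; a=sin²(Δφ/2)+cosφ1·cosφ2·sin²(Δλ/2)=0.8004575310; c=2·atan2(√a, √(1-a))=2.215441754; dist=6371·c=14114.579 ≈ 14114.6 km; running total=43123.6 km
Leg 4 bearing: y=sinΔλ·cosφ2=0.61684805, x=cosφ1·sinφ2-sinφ1·cosφ2·cosΔλ=0.50833018; θ=atan2(y, x)=50.5089° ≈ 50.5°
Leg 5: φ1=0.2576717, φ2=-0.0034540, Δφ=-0.2611257, Δλ=-1.0644554 rad; a=sin²(Δφ/2)+cosφ1·cosφ2·sin²(Δλ/2)=0.2659567934; c=2·atan2(√a, √(1-a))=1.083672262; dist=6371·c=6904.076 ≈ 6904.1 km; running total=50027.7 km
Leg 5 bearing: y=sinΔλ·cosφ2=-0.87451970, x=cosφ1·sinφ2-sinφ1·cosφ2·cosΔλ=-0.12692673; θ=atan2(y, x)=-98.2582° <0 so +360° → 261.7418° ≈ 261.7°
Leg 6: φ1=-0.0034540, φ2=0.8606986, Δφ=0.8641527, Δλ=-0.7785373 rad; a=sin²(Δφ/2)+cosφ1·cosφ2·sin²(Δλ/2)=0.2692508471; c=2·atan2(√a, √(1-a))=1.091112954; dist=6371·c=6951.481 ≈ 6951.5 km; running total=56979.2 km
Leg 6 bearing: y=sinΔλ·cosφ2=-0.45779498, x=cosφ1·sinφ2-sinφ1·cosφ2·cosΔλ=0.75989675; θ=atan2(y, x)=-31.0666° <0 so +360° → 328.9334° ≈ 328.9°
Leg 7: φ1=0.8606986, φ2=0.2546296, Δφ=-0.6060691, Δλ=4.2591322 rad; a=sin²(Δφ/2)+cosφ1·cosφ2·sin²(Δλ/2)=0.5426289206; c=2·atan2(√a, √(1-a))=1.656157796; dist=6371·c=10551.381 ≈ 10551.4 km; running total=67530.6 km
Leg 7 bearing: y=sinΔλ·cosφ2=-0.87003816, x=cosφ1·sinφ2-sinφ1·cosφ2·cosΔλ=0.48555607; θ=atan2(y, x)=-60.8347° <0 so +360° → 299.1653° ≈ 299.2°

Leg 1: dist=8190.6 km, bearing=145.5°
Leg 2: dist=12840.0 km, bearing=304.8°
Leg 3: dist=7978.4 km, bearing=282.8°
Leg 4: dist=14114.6 km, bearing=50.5°
Leg 5: dist=6904.1 km, bearing=261.7°
Leg 6: dist=6951.5 km, bearing=328.9°
Leg 7: dist=10551.4 km, bearing=299.2°
Total: 67530.6 km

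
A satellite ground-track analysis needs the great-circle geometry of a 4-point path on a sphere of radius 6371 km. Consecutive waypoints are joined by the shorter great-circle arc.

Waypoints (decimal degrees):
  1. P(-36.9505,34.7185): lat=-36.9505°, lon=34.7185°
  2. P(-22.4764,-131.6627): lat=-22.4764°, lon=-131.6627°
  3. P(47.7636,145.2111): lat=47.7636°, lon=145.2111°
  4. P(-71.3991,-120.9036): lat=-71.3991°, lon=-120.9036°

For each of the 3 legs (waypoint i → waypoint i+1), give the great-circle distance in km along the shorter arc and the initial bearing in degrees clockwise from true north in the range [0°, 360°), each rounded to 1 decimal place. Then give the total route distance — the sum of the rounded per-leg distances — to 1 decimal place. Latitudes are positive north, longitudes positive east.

Leg 1: dist=13254.5 km, bearing=194.4°
Leg 2: dist=11347.1 km, bearing=317.0°
Leg 3: dist=15094.1 km, bearing=152.9°
Total: 39695.7 km

Leg 1: φ1=-0.6449079, φ2=-0.3922872, Δφ=0.2526207, Δλ=-2.9038998 rad; a=sin²(Δφ/2)+cosφ1·cosφ2·sin²(Δλ/2)=0.7439374311; c=2·atan2(√a, √(1-a))=2.080449885; dist=6371·c=13254.546 ≈ 13254.5 km; running total=13254.5 km
Leg 1 bearing: y=sinΔλ·cosφ2=-0.21757472, x=cosφ1·sinφ2-sinφ1·cosφ2·cosΔλ=-0.84536345; θ=atan2(y, x)=-165.5668° <0 so +360° → 194.4332° ≈ 194.4°
Leg 2: φ1=-0.3922872, φ2=0.8336321, Δφ=1.2259193, Δλ=4.8323594 rad; a=sin²(Δφ/2)+cosφ1·cosφ2·sin²(Δλ/2)=0.6043549777; c=2·atan2(√a, √(1-a))=1.781052006; dist=6371·c=11347.082 ≈ 11347.1 km; running total=24601.6 km
Leg 2 bearing: y=sinΔλ·cosφ2=-0.66735949, x=cosφ1·sinφ2-sinφ1·cosφ2·cosΔλ=0.71489262; θ=atan2(y, x)=-43.0305° <0 so +360° → 316.9695° ≈ 317.0°
Leg 3: φ1=0.8336321, φ2=-1.2461494, Δφ=-2.0797815, Δλ=-4.6445777 rad; a=sin²(Δφ/2)+cosφ1·cosφ2·sin²(Δλ/2)=0.8581156368; c=2·atan2(√a, √(1-a))=2.369183188; dist=6371·c=15094.066 ≈ 15094.1 km; running total=39695.7 km
Leg 3 bearing: y=sinΔλ·cosφ2=0.31824110, x=cosφ1·sinφ2-sinφ1·cosφ2·cosΔλ=-0.62107598; θ=atan2(y, x)=152.8693° ≈ 152.9°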